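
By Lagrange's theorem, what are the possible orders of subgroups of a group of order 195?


Lagrange's theorem: |H| divides |G|
|G| = 195
Divisors of 195: 1, 3, 5, 13, 15, 39, 65, 195

Possible subgroup orders: {1, 3, 5, 13, 15, 39, 65, 195}


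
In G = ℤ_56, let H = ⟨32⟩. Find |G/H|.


|⟨32⟩| = n / gcd(32, 56) = 56 / 8 = 7
H is normal (ℤ_56 is abelian).
|G/H| = |G| / |H| = 56 / 7 = 8

|G/H| = 8


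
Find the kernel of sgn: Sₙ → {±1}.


Kernel = preimage of identity
ker(sgn) = even permutations = Aₙ

ker(sgn) = Aₙ


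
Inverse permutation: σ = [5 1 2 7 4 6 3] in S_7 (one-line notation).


To find σ⁻¹, swap domain and range:
σ(1) = 5 → σ⁻¹(5) = 1
σ(2) = 1 → σ⁻¹(1) = 2
σ(3) = 2 → σ⁻¹(2) = 3
σ(4) = 7 → σ⁻¹(7) = 4
σ(5) = 4 → σ⁻¹(4) = 5
σ(6) = 6 → σ⁻¹(6) = 6
σ(7) = 3 → σ⁻¹(3) = 7

σ⁻¹ = [2 3 7 5 1 6 4]


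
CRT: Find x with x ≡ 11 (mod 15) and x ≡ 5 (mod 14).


m₁ = 15, m₂ = 14, gcd = 1, so CRT applies. M = m₁·m₂ = 210
Let M₁ = M/m₁ = 14, M₂ = M/m₂ = 15
Find y₁ ≡ M₁⁻¹ (mod m₁): 14⁻¹ ≡ 14 (mod 15)
Find y₂ ≡ M₂⁻¹ (mod m₂): 15⁻¹ ≡ 1 (mod 14)
x = a₁·M₁·y₁ + a₂·M₂·y₂ = 11·14·14 + 5·15·1 = 2231
Reduce mod 210: x ≡ 131
Check: 131 mod 15 = 11 ✓, 131 mod 14 = 5 ✓

x ≡ 131 (mod 210)


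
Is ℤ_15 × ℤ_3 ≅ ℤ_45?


Comparing ℤ_15 × ℤ_3 and ℤ_45:
gcd(15,3) = 3 ≠ 1. Max element order in ℤ_15×ℤ_3 is lcm(15,3) = 15 < 45, so it has no element of order 45

No, ℤ_15 × ℤ_3 ≇ ℤ_45


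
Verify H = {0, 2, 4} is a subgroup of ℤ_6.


Subgroup test for H = {0, 2, 4} in (ℤ_6, +):
(1) 0 ∈ H? Yes
(2) Closure: for all a,b ∈ H, (a+b) mod 6 ∈ H? Yes
(3) Inverses: for all a ∈ H, -a mod 6 ∈ H? Yes

Yes, H is a subgroup of ℤ_6


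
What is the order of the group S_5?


|S_n| = n! (number of permutations of n symbols)
|S_5| = 5! = 120

|S_5| = 120


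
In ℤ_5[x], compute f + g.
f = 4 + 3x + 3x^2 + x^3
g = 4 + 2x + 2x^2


Add coefficients mod 5:
x^0: 4 + 4 = 3 (mod 5)
x^1: 3 + 2 = 0 (mod 5)
x^2: 3 + 2 = 0 (mod 5)
x^3: 1 + 0 = 1 (mod 5)
Result: 3 + x^3

f + g = 3 + x^3


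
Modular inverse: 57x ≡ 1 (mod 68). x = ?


Use the extended Euclidean algorithm to write 1 = 57·s + 68·t; then s mod 68 is the inverse.
Euclidean algorithm:
  57 = 0·68 + 57
  68 = 1·57 + 11
  57 = 5·11 + 2
  11 = 5·2 + 1
  2 = 2·1 + 0
gcd(57,68) = 1
Back-substitution gives: 57·(-31) + 68·(26) = 1
So 57⁻¹ ≡ -31 ≡ 37 (mod 68)
Check: 57 × 37 = 2109 ≡ 1 (mod 68) ✓

57⁻¹ ≡ 37 (mod 68)


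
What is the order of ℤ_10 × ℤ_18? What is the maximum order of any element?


|ℤ_10 × ℤ_18| = 10 × 18 = 180
Max element order = lcm(10,18) = 90
Cyclic? No (gcd=2)

|ℤ_10×ℤ_18| = 180, max element order = 90


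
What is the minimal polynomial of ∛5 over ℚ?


∛5 satisfies x³ - 5 = 0, irreducible over ℚ (no rational root; 5 is not a perfect cube)

Minimal polynomial: x³ - 5


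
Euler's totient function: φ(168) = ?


Factor n: 168 = 2^3 × 3 × 7
φ(n) = n · ∏(1 - 1/p) over distinct primes p | n
φ(168) = 168 · (1 - 1/2) · (1 - 1/3) · (1 - 1/7) = 48

φ(168) = 48


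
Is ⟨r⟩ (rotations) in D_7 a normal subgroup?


H = ⟨r⟩ (rotations) in D_7
The rotation subgroup ⟨r⟩ has index 2 in D_7, so it is normal

Yes, normal subgroup


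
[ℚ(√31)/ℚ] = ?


√31 has minimal polynomial x² - 31 (irreducible over ℚ since 31 is squarefree)

[ℚ(√31)/ℚ] = 2


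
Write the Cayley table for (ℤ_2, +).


Elements: {0, 1}
Operation: addition mod 2
Entry (a, b) = (a + b) mod 2

Cayley table:
  | 0 | 1
0 | 0 | 1
1 | 1 | 0


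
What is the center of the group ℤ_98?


Z(G) = {g ∈ G | gx = xg for all x ∈ G}
ℤ_98 is abelian, so Z(G) = G

Z(ℤ_98) = ℤ_98


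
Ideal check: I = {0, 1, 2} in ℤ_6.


Check ideal conditions for I = {0, 1, 2} in ℤ_6:
(1) I is an additive subgroup? No
(2) For r ∈ ℤ_6 and a ∈ I: r·a ∈ I? No  [counterexample: r=2, a=2, r·a mod 6 = 4 ∉ I]

No, I is not an ideal of ℤ_6


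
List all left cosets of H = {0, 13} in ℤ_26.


H = {0, 13}, |H| = 2
Number of cosets = |G|/|H| = 26/2 = 13
0 + H = {0, 13}
1 + H = {1, 14}
2 + H = {2, 15}
3 + H = {3, 16}
4 + H = {4, 17}
5 + H = {5, 18}
6 + H = {6, 19}
7 + H = {7, 20}
8 + H = {8, 21}
9 + H = {9, 22}
10 + H = {10, 23}
11 + H = {11, 24}
12 + H = {12, 25}

Cosets: 0+H={0,13}; 1+H={1,14}; 2+H={2,15}; 3+H={3,16}; 4+H={4,17}; 5+H={5,18}; 6+H={6,19}; 7+H={7,20}; 8+H={8,21}; 9+H={9,22}; 10+H={10,23}; 11+H={11,24}; 12+H={12,25}


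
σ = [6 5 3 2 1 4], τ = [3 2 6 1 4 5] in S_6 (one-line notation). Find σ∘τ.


σ∘τ: apply τ first, then σ
1 →τ 3 →σ 3
2 →τ 2 →σ 5
3 →τ 6 →σ 4
4 →τ 1 →σ 6
5 →τ 4 →σ 2
6 →τ 5 →σ 1

σ∘τ = [3 5 4 6 2 1]


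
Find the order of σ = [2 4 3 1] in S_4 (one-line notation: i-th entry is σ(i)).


Cycle decomposition: (1 2 4)
Cycle lengths: 3
Order = lcm(3) = 3

ord(σ) = 3


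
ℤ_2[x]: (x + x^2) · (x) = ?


Expand and collect like terms; reduce coefficients mod 2:
x^0: 0·0 = 0 ≡ 0 (mod 2)
x^1: 0·1 + 1·0 = 0 ≡ 0 (mod 2)
x^2: 1·1 + 1·0 = 1 ≡ 1 (mod 2)
x^3: 1·1 = 1 ≡ 1 (mod 2)
Result: x^2 + x^3

f · g = x^2 + x^3


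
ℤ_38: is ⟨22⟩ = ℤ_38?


g generates ℤ_n iff gcd(g, n) = 1
gcd(22, 38) = 2
Since gcd = 2 ≠ 1, ⟨22⟩ has order 19 < 38, so 22 is not a generator.

No, 22 does not generate ℤ_38


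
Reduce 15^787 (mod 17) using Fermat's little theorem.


Fermat's little theorem: if p is prime and gcd(a,p)=1, then a^(p-1) ≡ 1 (mod p)
p = 17 is prime, gcd(15,17) = 1
Reduce exponent: 787 mod 16 = 3
So 15^787 ≡ 15^3 (mod 17)
15^3 mod 17 = 9

15^787 ≡ 9 (mod 17)


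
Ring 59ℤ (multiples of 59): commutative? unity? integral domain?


59ℤ is a commutative ring under +,× but has no multiplicative identity (1 ∉ 59ℤ); it has no zero divisors, but without unity it is not an integral domain
Commutative: Yes
Integral domain: No
Has unity: No

59ℤ (multiples of 59): Commutative=Yes, Unity=No


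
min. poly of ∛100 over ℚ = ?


∛100 satisfies x³ - 100 = 0, irreducible over ℚ (no rational root; 100 is not a perfect cube)

Minimal polynomial: x³ - 100


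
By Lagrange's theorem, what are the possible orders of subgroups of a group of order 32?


Lagrange's theorem: |H| divides |G|
|G| = 32
Divisors of 32: 1, 2, 4, 8, 16, 32

Possible subgroup orders: {1, 2, 4, 8, 16, 32}


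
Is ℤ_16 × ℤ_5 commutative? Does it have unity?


Direct product ring; commutative with unity (1,1); but (1,0)·(0,1) = (0,0) gives zero divisors, so not an integral domain
Commutative: Yes
Integral domain: No
Has unity: Yes

ℤ_16 × ℤ_5: Commutative=Yes, Unity=Yes


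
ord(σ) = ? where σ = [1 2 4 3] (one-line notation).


Cycle decomposition: (3 4)
Cycle lengths: 2
Order = lcm(2) = 2

ord(σ) = 2


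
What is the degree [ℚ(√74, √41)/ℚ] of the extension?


[ℚ(√74,√41):ℚ] = [ℚ(√74,√41):ℚ(√74)]·[ℚ(√74):ℚ] = 2·2 = 4

[ℚ(√74, √41)/ℚ] = 4


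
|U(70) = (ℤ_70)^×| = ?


U(n) is the group of units mod n; |U(n)| = φ(n)
|U(70)| = φ(70) = 24

|U(70) = (ℤ_70)^×| = 24


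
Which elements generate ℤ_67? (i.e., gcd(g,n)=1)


g generates ℤ_n iff gcd(g,n) = 1
Prime factors of 67: 67
Generators are g ∈ {1,...,66} not divisible by any of these primes.
Generators: {1, 2, 3, 4, 5, 6, 7, 8, 9, 10, 11, 12, 13, 14, 15, 16, 17, 18, 19, 20, 21, 22, 23, 24, 25, 26, 27, 28, 29, 30, 31, 32, 33, 34, 35, 36, 37, 38, 39, 40, 41, 42, 43, 44, 45, 46, 47, 48, 49, 50, 51, 52, 53, 54, 55, 56, 57, 58, 59, 60, 61, 62, 63, 64, 65, 66}
Number of generators = φ(67) = 66

Generators of ℤ_67 = {1, 2, 3, 4, 5, 6, 7, 8, 9, 10, 11, 12, 13, 14, 15, 16, 17, 18, 19, 20, 21, 22, 23, 24, 25, 26, 27, 28, 29, 30, 31, 32, 33, 34, 35, 36, 37, 38, 39, 40, 41, 42, 43, 44, 45, 46, 47, 48, 49, 50, 51, 52, 53, 54, 55, 56, 57, 58, 59, 60, 61, 62, 63, 64, 65, 66}


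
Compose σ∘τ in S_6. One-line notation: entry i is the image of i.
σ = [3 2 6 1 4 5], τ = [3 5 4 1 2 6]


σ∘τ: apply τ first, then σ
1 →τ 3 →σ 6
2 →τ 5 →σ 4
3 →τ 4 →σ 1
4 →τ 1 →σ 3
5 →τ 2 →σ 2
6 →τ 6 →σ 5

σ∘τ = [6 4 1 3 2 5]


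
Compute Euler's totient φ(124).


Factor n: 124 = 2^2 × 31
φ(n) = n · ∏(1 - 1/p) over distinct primes p | n
φ(124) = 124 · (1 - 1/2) · (1 - 1/31) = 60

φ(124) = 60


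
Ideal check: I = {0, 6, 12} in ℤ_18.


Check ideal conditions for I = {0, 6, 12} in ℤ_18:
(1) I is an additive subgroup? Yes
(2) For r ∈ ℤ_18 and a ∈ I: r·a ∈ I? Yes

Yes, I is an ideal of ℤ_18


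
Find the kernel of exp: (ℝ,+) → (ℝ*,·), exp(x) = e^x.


Kernel = preimage of identity
ker(exp) = {x ∈ ℝ | e^x = 1} = {0}

ker(exp) = {0}


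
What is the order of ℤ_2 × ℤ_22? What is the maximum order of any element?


|ℤ_2 × ℤ_22| = 2 × 22 = 44
Max element order = lcm(2,22) = 22
Cyclic? No (gcd=2)

|ℤ_2×ℤ_22| = 44, max element order = 22


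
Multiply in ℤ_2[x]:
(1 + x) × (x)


Expand and collect like terms; reduce coefficients mod 2:
x^0: 1·0 = 0 ≡ 0 (mod 2)
x^1: 1·1 + 1·0 = 1 ≡ 1 (mod 2)
x^2: 1·1 = 1 ≡ 1 (mod 2)
Result: x + x^2

f · g = x + x^2


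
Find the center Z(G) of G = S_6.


Z(G) = {g ∈ G | gx = xg for all x ∈ G}
S_n is non-abelian for n ≥ 3; Z(S_6) is trivial

Z(S_6) = {e}


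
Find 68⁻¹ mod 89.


Use the extended Euclidean algorithm to write 1 = 68·s + 89·t; then s mod 89 is the inverse.
Euclidean algorithm:
  68 = 0·89 + 68
  89 = 1·68 + 21
  68 = 3·21 + 5
  21 = 4·5 + 1
  5 = 5·1 + 0
gcd(68,89) = 1
Back-substitution gives: 68·(-17) + 89·(13) = 1
So 68⁻¹ ≡ -17 ≡ 72 (mod 89)
Check: 68 × 72 = 4896 ≡ 1 (mod 89) ✓

68⁻¹ ≡ 72 (mod 89)


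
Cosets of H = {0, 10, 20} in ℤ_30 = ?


H = {0, 10, 20}, |H| = 3
Number of cosets = |G|/|H| = 30/3 = 10
0 + H = {0, 10, 20}
1 + H = {1, 11, 21}
2 + H = {2, 12, 22}
3 + H = {3, 13, 23}
4 + H = {4, 14, 24}
5 + H = {5, 15, 25}
6 + H = {6, 16, 26}
7 + H = {7, 17, 27}
8 + H = {8, 18, 28}
9 + H = {9, 19, 29}

Cosets: 0+H={0,10,20}; 1+H={1,11,21}; 2+H={2,12,22}; 3+H={3,13,23}; 4+H={4,14,24}; 5+H={5,15,25}; 6+H={6,16,26}; 7+H={7,17,27}; 8+H={8,18,28}; 9+H={9,19,29}


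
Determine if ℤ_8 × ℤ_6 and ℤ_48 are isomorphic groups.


Comparing ℤ_8 × ℤ_6 and ℤ_48:
gcd(8,6) = 2 ≠ 1. Max element order in ℤ_8×ℤ_6 is lcm(8,6) = 24 < 48, so it has no element of order 48

No, ℤ_8 × ℤ_6 ≇ ℤ_48


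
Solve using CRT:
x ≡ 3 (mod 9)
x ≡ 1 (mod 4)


m₁ = 9, m₂ = 4, gcd = 1, so CRT applies. M = m₁·m₂ = 36
Let M₁ = M/m₁ = 4, M₂ = M/m₂ = 9
Find y₁ ≡ M₁⁻¹ (mod m₁): 4⁻¹ ≡ 7 (mod 9)
Find y₂ ≡ M₂⁻¹ (mod m₂): 9⁻¹ ≡ 1 (mod 4)
x = a₁·M₁·y₁ + a₂·M₂·y₂ = 3·4·7 + 1·9·1 = 93
Reduce mod 36: x ≡ 21
Check: 21 mod 9 = 3 ✓, 21 mod 4 = 1 ✓

x ≡ 21 (mod 36)


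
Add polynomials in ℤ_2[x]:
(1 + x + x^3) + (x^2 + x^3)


Add coefficients mod 2:
x^0: 1 + 0 = 1 (mod 2)
x^1: 1 + 0 = 1 (mod 2)
x^2: 0 + 1 = 1 (mod 2)
x^3: 1 + 1 = 0 (mod 2)
Result: 1 + x + x^2

f + g = 1 + x + x^2


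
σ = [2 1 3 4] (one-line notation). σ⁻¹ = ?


To find σ⁻¹, swap domain and range:
σ(1) = 2 → σ⁻¹(2) = 1
σ(2) = 1 → σ⁻¹(1) = 2
σ(3) = 3 → σ⁻¹(3) = 3
σ(4) = 4 → σ⁻¹(4) = 4

σ⁻¹ = [2 1 3 4]


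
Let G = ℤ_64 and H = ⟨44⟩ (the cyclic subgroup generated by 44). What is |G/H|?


|⟨44⟩| = n / gcd(44, 64) = 64 / 4 = 16
H is normal (ℤ_64 is abelian).
|G/H| = |G| / |H| = 64 / 16 = 4

|G/H| = 4


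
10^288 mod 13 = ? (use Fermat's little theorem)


Fermat's little theorem: if p is prime and gcd(a,p)=1, then a^(p-1) ≡ 1 (mod p)
p = 13 is prime, gcd(10,13) = 1
Reduce exponent: 288 mod 12 = 0
So 10^288 ≡ 10^0 (mod 13)
10^0 = 1

10^288 ≡ 1 (mod 13)


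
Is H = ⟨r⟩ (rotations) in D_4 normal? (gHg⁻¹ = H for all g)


H = ⟨r⟩ (rotations) in D_4
The rotation subgroup ⟨r⟩ has index 2 in D_4, so it is normal

Yes, normal subgroup


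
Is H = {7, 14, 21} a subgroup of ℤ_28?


Subgroup test for H = {7, 14, 21} in (ℤ_28, +):
(1) 0 ∈ H? No
(2) Closure: for all a,b ∈ H, (a+b) mod 28 ∈ H? No  [counterexample: 7 + 21 = 0 ∉ H]
(3) Inverses: for all a ∈ H, -a mod 28 ∈ H? Yes

No, H is not a subgroup of ℤ_28


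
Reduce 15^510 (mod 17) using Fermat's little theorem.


Fermat's little theorem: if p is prime and gcd(a,p)=1, then a^(p-1) ≡ 1 (mod p)
p = 17 is prime, gcd(15,17) = 1
Reduce exponent: 510 mod 16 = 14
So 15^510 ≡ 15^14 (mod 17)
15^14 mod 17 = 13

15^510 ≡ 13 (mod 17)


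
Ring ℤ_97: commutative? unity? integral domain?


ℤ_97 is a commutative ring with unity 1; 97 is prime, so ℤ_97 is a field (hence an integral domain)
Commutative: Yes
Integral domain: Yes
Has unity: Yes

ℤ_97: Commutative=Yes, Unity=Yes


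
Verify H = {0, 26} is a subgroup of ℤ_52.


Subgroup test for H = {0, 26} in (ℤ_52, +):
(1) 0 ∈ H? Yes
(2) Closure: for all a,b ∈ H, (a+b) mod 52 ∈ H? Yes
(3) Inverses: for all a ∈ H, -a mod 52 ∈ H? Yes

Yes, H is a subgroup of ℤ_52


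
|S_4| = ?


|S_n| = n! (number of permutations of n symbols)
|S_4| = 4! = 24

|S_4| = 24


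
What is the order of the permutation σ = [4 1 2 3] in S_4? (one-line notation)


Cycle decomposition: (1 4 3 2)
Cycle lengths: 4
Order = lcm(4) = 4

ord(σ) = 4


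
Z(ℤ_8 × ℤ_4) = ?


Z(G) = {g ∈ G | gx = xg for all x ∈ G}
Direct product of abelian groups is abelian, so Z(G) = G

Z(ℤ_8 × ℤ_4) = ℤ_8 × ℤ_4


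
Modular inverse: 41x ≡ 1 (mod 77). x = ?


Use the extended Euclidean algorithm to write 1 = 41·s + 77·t; then s mod 77 is the inverse.
Euclidean algorithm:
  41 = 0·77 + 41
  77 = 1·41 + 36
  41 = 1·36 + 5
  36 = 7·5 + 1
  5 = 5·1 + 0
gcd(41,77) = 1
Back-substitution gives: 41·(-15) + 77·(8) = 1
So 41⁻¹ ≡ -15 ≡ 62 (mod 77)
Check: 41 × 62 = 2542 ≡ 1 (mod 77) ✓

41⁻¹ ≡ 62 (mod 77)


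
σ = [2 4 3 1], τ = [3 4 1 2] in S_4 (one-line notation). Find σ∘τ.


σ∘τ: apply τ first, then σ
1 →τ 3 →σ 3
2 →τ 4 →σ 1
3 →τ 1 →σ 2
4 →τ 2 →σ 4

σ∘τ = [3 1 2 4]


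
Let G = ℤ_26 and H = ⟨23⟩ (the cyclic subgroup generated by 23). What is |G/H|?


|⟨23⟩| = n / gcd(23, 26) = 26 / 1 = 26
H is normal (ℤ_26 is abelian).
|G/H| = |G| / |H| = 26 / 26 = 1

|G/H| = 1


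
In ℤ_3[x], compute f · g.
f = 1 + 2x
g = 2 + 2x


Expand and collect like terms; reduce coefficients mod 3:
x^0: 1·2 = 2 ≡ 2 (mod 3)
x^1: 1·2 + 2·2 = 6 ≡ 0 (mod 3)
x^2: 2·2 = 4 ≡ 1 (mod 3)
Result: 2 + x^2

f · g = 2 + x^2


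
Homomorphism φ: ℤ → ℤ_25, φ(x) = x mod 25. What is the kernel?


Kernel = preimage of identity
ker(φ) = {x ∈ ℤ : x ≡ 0 (mod 25)} = 25ℤ = {0, ±25, ±50, ...}

ker(φ) = 25ℤ


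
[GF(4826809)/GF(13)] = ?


GF(4826809) = GF(13^6), so the extension degree is 6

[GF(4826809)/GF(13)] = 6


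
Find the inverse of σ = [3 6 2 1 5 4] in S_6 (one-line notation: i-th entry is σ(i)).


To find σ⁻¹, swap domain and range:
σ(1) = 3 → σ⁻¹(3) = 1
σ(2) = 6 → σ⁻¹(6) = 2
σ(3) = 2 → σ⁻¹(2) = 3
σ(4) = 1 → σ⁻¹(1) = 4
σ(5) = 5 → σ⁻¹(5) = 5
σ(6) = 4 → σ⁻¹(4) = 6

σ⁻¹ = [4 3 1 6 5 2]


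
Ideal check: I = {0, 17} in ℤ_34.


Check ideal conditions for I = {0, 17} in ℤ_34:
(1) I is an additive subgroup? Yes
(2) For r ∈ ℤ_34 and a ∈ I: r·a ∈ I? Yes

Yes, I is an ideal of ℤ_34


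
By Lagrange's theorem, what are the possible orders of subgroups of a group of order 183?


Lagrange's theorem: |H| divides |G|
|G| = 183
Divisors of 183: 1, 3, 61, 183

Possible subgroup orders: {1, 3, 61, 183}


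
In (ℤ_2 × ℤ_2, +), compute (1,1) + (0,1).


Operation: componentwise addition mod (2, 2)
(1,1) + (0,1) = ((a₁+b₁) mod 2, (a₂+b₂) mod 2) with a = (1,1), b = (0,1)

(1,1) + (0,1) = (1,0)


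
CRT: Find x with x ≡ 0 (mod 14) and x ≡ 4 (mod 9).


m₁ = 14, m₂ = 9, gcd = 1, so CRT applies. M = m₁·m₂ = 126
Let M₁ = M/m₁ = 9, M₂ = M/m₂ = 14
Find y₁ ≡ M₁⁻¹ (mod m₁): 9⁻¹ ≡ 11 (mod 14)
Find y₂ ≡ M₂⁻¹ (mod m₂): 14⁻¹ ≡ 2 (mod 9)
x = a₁·M₁·y₁ + a₂·M₂·y₂ = 0·9·11 + 4·14·2 = 112
Reduce mod 126: x ≡ 112
Check: 112 mod 14 = 0 ✓, 112 mod 9 = 4 ✓

x ≡ 112 (mod 126)


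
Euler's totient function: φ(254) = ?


Factor n: 254 = 2 × 127
φ(n) = n · ∏(1 - 1/p) over distinct primes p | n
φ(254) = 254 · (1 - 1/2) · (1 - 1/127) = 126

φ(254) = 126


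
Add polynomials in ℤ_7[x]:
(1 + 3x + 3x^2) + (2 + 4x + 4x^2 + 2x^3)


Add coefficients mod 7:
x^0: 1 + 2 = 3 (mod 7)
x^1: 3 + 4 = 0 (mod 7)
x^2: 3 + 4 = 0 (mod 7)
x^3: 0 + 2 = 2 (mod 7)
Result: 3 + 2x^3

f + g = 3 + 2x^3


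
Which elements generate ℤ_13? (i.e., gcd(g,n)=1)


g generates ℤ_n iff gcd(g,n) = 1
Checking each g ∈ {1,...,12}:
gcd(1,13) = 1
gcd(2,13) = 1
gcd(3,13) = 1
gcd(4,13) = 1
gcd(5,13) = 1
gcd(6,13) = 1
gcd(7,13) = 1
gcd(8,13) = 1
gcd(9,13) = 1
gcd(10,13) = 1
gcd(11,13) = 1
gcd(12,13) = 1
Generators: {1, 2, 3, 4, 5, 6, 7, 8, 9, 10, 11, 12}
Number of generators = φ(13) = 12

Generators of ℤ_13 = {1, 2, 3, 4, 5, 6, 7, 8, 9, 10, 11, 12}


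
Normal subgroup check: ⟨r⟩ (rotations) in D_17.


H = ⟨r⟩ (rotations) in D_17
The rotation subgroup ⟨r⟩ has index 2 in D_17, so it is normal

Yes, normal subgroup


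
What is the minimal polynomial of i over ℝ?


i satisfies x² + 1 = 0, irreducible over ℝ

Minimal polynomial: x² + 1


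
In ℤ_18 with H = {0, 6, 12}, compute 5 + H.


5 + H = {5 + h (mod 18) : h ∈ H}
5+0=5, 5+6=11, 5+12=17

5 + H = {5, 11, 17}


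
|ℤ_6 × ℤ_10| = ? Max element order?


|ℤ_6 × ℤ_10| = 6 × 10 = 60
Max element order = lcm(6,10) = 30
Cyclic? No (gcd=2)

|ℤ_6×ℤ_10| = 60, max element order = 30


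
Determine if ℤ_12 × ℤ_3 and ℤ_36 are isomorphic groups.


Comparing ℤ_12 × ℤ_3 and ℤ_36:
gcd(12,3) = 3 ≠ 1. Max element order in ℤ_12×ℤ_3 is lcm(12,3) = 12 < 36, so it has no element of order 36

No, ℤ_12 × ℤ_3 ≇ ℤ_36


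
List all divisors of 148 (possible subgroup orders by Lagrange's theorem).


Lagrange's theorem: |H| divides |G|
|G| = 148
Divisors of 148: 1, 2, 4, 37, 74, 148

Possible subgroup orders: {1, 2, 4, 37, 74, 148}


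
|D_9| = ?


|D_n| = 2n (n rotations and n reflections)
|D_9| = 2×9 = 18

|D_9| = 18


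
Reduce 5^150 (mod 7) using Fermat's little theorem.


Fermat's little theorem: if p is prime and gcd(a,p)=1, then a^(p-1) ≡ 1 (mod p)
p = 7 is prime, gcd(5,7) = 1
Reduce exponent: 150 mod 6 = 0
So 5^150 ≡ 5^0 (mod 7)
5^0 = 1

5^150 ≡ 1 (mod 7)


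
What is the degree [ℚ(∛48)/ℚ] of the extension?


∛48 has minimal polynomial x³ - 48 (irreducible over ℚ since 48 is not a perfect cube)

[ℚ(∛48)/ℚ] = 3


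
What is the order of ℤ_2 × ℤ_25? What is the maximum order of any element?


|ℤ_2 × ℤ_25| = 2 × 25 = 50
Max element order = lcm(2,25) = 50
Cyclic? Yes (gcd=1)

|ℤ_2×ℤ_25| = 50, max element order = 50


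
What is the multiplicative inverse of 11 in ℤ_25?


Use the extended Euclidean algorithm to write 1 = 11·s + 25·t; then s mod 25 is the inverse.
Euclidean algorithm:
  11 = 0·25 + 11
  25 = 2·11 + 3
  11 = 3·3 + 2
  3 = 1·2 + 1
  2 = 2·1 + 0
gcd(11,25) = 1
Back-substitution gives: 11·(-9) + 25·(4) = 1
So 11⁻¹ ≡ -9 ≡ 16 (mod 25)
Check: 11 × 16 = 176 ≡ 1 (mod 25) ✓

11⁻¹ ≡ 16 (mod 25)


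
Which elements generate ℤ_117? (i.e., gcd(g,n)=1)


g generates ℤ_n iff gcd(g,n) = 1
Prime factors of 117: 3, 13
Generators are g ∈ {1,...,116} not divisible by any of these primes.
Generators: {1, 2, 4, 5, 7, 8, 10, 11, 14, 16, 17, 19, 20, 22, 23, 25, 28, 29, 31, 32, 34, 35, 37, 38, 40, 41, 43, 44, 46, 47, 49, 50, 53, 55, 56, 58, 59, 61, 62, 64, 67, 68, 70, 71, 73, 74, 76, 77, 79, 80, 82, 83, 85, 86, 88, 89, 92, 94, 95, 97, 98, 100, 101, 103, 106, 107, 109, 110, 112, 113, 115, 116}
Number of generators = φ(117) = 72

Generators of ℤ_117 = {1, 2, 4, 5, 7, 8, 10, 11, 14, 16, 17, 19, 20, 22, 23, 25, 28, 29, 31, 32, 34, 35, 37, 38, 40, 41, 43, 44, 46, 47, 49, 50, 53, 55, 56, 58, 59, 61, 62, 64, 67, 68, 70, 71, 73, 74, 76, 77, 79, 80, 82, 83, 85, 86, 88, 89, 92, 94, 95, 97, 98, 100, 101, 103, 106, 107, 109, 110, 112, 113, 115, 116}


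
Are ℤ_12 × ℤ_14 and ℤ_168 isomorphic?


Comparing ℤ_12 × ℤ_14 and ℤ_168:
gcd(12,14) = 2 ≠ 1. Max element order in ℤ_12×ℤ_14 is lcm(12,14) = 84 < 168, so it has no element of order 168

No, ℤ_12 × ℤ_14 ≇ ℤ_168


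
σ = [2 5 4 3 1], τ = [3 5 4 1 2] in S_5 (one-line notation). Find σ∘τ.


σ∘τ: apply τ first, then σ
1 →τ 3 →σ 4
2 →τ 5 →σ 1
3 →τ 4 →σ 3
4 →τ 1 →σ 2
5 →τ 2 →σ 5

σ∘τ = [4 1 3 2 5]


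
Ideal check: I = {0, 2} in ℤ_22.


Check ideal conditions for I = {0, 2} in ℤ_22:
(1) I is an additive subgroup? No
(2) For r ∈ ℤ_22 and a ∈ I: r·a ∈ I? No  [counterexample: r=2, a=2, r·a mod 22 = 4 ∉ I]

No, I is not an ideal of ℤ_22


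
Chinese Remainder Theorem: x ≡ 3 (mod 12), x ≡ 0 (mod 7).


m₁ = 12, m₂ = 7, gcd = 1, so CRT applies. M = m₁·m₂ = 84
Let M₁ = M/m₁ = 7, M₂ = M/m₂ = 12
Find y₁ ≡ M₁⁻¹ (mod m₁): 7⁻¹ ≡ 7 (mod 12)
Find y₂ ≡ M₂⁻¹ (mod m₂): 12⁻¹ ≡ 3 (mod 7)
x = a₁·M₁·y₁ + a₂·M₂·y₂ = 3·7·7 + 0·12·3 = 147
Reduce mod 84: x ≡ 63
Check: 63 mod 12 = 3 ✓, 63 mod 7 = 0 ✓

x ≡ 63 (mod 84)


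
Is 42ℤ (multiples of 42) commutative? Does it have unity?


42ℤ is a commutative ring under +,× but has no multiplicative identity (1 ∉ 42ℤ); it has no zero divisors, but without unity it is not an integral domain
Commutative: Yes
Integral domain: No
Has unity: No

42ℤ (multiples of 42): Commutative=Yes, Unity=No


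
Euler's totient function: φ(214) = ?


Factor n: 214 = 2 × 107
φ(n) = n · ∏(1 - 1/p) over distinct primes p | n
φ(214) = 214 · (1 - 1/2) · (1 - 1/107) = 106

φ(214) = 106


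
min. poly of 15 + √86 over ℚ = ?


Let α = 15 + √86. Then α - 15 = √86, so (α - 15)² = 86, giving α² - 30α + 139 = 0. Degree 2 and α ∉ ℚ, so this is the minimal polynomial.

Minimal polynomial: x² - 30x + 139


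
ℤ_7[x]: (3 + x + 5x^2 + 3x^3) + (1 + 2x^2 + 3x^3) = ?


Add coefficients mod 7:
x^0: 3 + 1 = 4 (mod 7)
x^1: 1 + 0 = 1 (mod 7)
x^2: 5 + 2 = 0 (mod 7)
x^3: 3 + 3 = 6 (mod 7)
Result: 4 + x + 6x^3

f + g = 4 + x + 6x^3


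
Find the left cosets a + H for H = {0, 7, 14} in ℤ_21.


H = {0, 7, 14}, |H| = 3
Number of cosets = |G|/|H| = 21/3 = 7
0 + H = {0, 7, 14}
1 + H = {1, 8, 15}
2 + H = {2, 9, 16}
3 + H = {3, 10, 17}
4 + H = {4, 11, 18}
5 + H = {5, 12, 19}
6 + H = {6, 13, 20}

Cosets: 0+H={0,7,14}; 1+H={1,8,15}; 2+H={2,9,16}; 3+H={3,10,17}; 4+H={4,11,18}; 5+H={5,12,19}; 6+H={6,13,20}


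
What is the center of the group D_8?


Z(G) = {g ∈ G | gx = xg for all x ∈ G}
For even n, Z(D_n) = {e, r^(n/2)}: the 180° rotation r^4 commutes with every reflection and rotation

Z(D_8) = {e, r^4}


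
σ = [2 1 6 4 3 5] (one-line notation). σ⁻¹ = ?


To find σ⁻¹, swap domain and range:
σ(1) = 2 → σ⁻¹(2) = 1
σ(2) = 1 → σ⁻¹(1) = 2
σ(3) = 6 → σ⁻¹(6) = 3
σ(4) = 4 → σ⁻¹(4) = 4
σ(5) = 3 → σ⁻¹(3) = 5
σ(6) = 5 → σ⁻¹(5) = 6

σ⁻¹ = [2 1 5 4 6 3]


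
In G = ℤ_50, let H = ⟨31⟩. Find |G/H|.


|⟨31⟩| = n / gcd(31, 50) = 50 / 1 = 50
H is normal (ℤ_50 is abelian).
|G/H| = |G| / |H| = 50 / 50 = 1

|G/H| = 1


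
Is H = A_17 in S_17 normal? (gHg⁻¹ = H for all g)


H = A_17 in S_17
A_17 has index 2 in S_17, and every subgroup of index 2 is normal

Yes, normal subgroup


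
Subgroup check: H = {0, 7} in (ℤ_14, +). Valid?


Subgroup test for H = {0, 7} in (ℤ_14, +):
(1) 0 ∈ H? Yes
(2) Closure: for all a,b ∈ H, (a+b) mod 14 ∈ H? Yes
(3) Inverses: for all a ∈ H, -a mod 14 ∈ H? Yes

Yes, H is a subgroup of ℤ_14


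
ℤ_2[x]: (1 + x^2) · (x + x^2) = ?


Expand and collect like terms; reduce coefficients mod 2:
x^0: 1·0 = 0 ≡ 0 (mod 2)
x^1: 1·1 + 0·0 = 1 ≡ 1 (mod 2)
x^2: 1·1 + 0·1 + 1·0 = 1 ≡ 1 (mod 2)
x^3: 0·1 + 1·1 = 1 ≡ 1 (mod 2)
x^4: 1·1 = 1 ≡ 1 (mod 2)
Result: x + x^2 + x^3 + x^4

f · g = x + x^2 + x^3 + x^4


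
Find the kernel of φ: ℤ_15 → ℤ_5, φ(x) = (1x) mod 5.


Kernel = preimage of identity
ker(φ) = {x ∈ ℤ_15 : 1x ≡ 0 (mod 5)}. Since 5 | 15, φ is well-defined. The kernel is the cyclic subgroup ⟨5⟩ of ℤ_15 (order 3), i.e. {0, 5, 10}

ker(φ) = {0, 5, 10}


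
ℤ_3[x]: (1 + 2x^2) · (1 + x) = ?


Expand and collect like terms; reduce coefficients mod 3:
x^0: 1·1 = 1 ≡ 1 (mod 3)
x^1: 1·1 + 0·1 = 1 ≡ 1 (mod 3)
x^2: 0·1 + 2·1 = 2 ≡ 2 (mod 3)
x^3: 2·1 = 2 ≡ 2 (mod 3)
Result: 1 + x + 2x^2 + 2x^3

f · g = 1 + x + 2x^2 + 2x^3


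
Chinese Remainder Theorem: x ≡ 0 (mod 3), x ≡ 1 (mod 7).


m₁ = 3, m₂ = 7, gcd = 1, so CRT applies. M = m₁·m₂ = 21
Let M₁ = M/m₁ = 7, M₂ = M/m₂ = 3
Find y₁ ≡ M₁⁻¹ (mod m₁): 7⁻¹ ≡ 1 (mod 3)
Find y₂ ≡ M₂⁻¹ (mod m₂): 3⁻¹ ≡ 5 (mod 7)
x = a₁·M₁·y₁ + a₂·M₂·y₂ = 0·7·1 + 1·3·5 = 15
Reduce mod 21: x ≡ 15
Check: 15 mod 3 = 0 ✓, 15 mod 7 = 1 ✓

x ≡ 15 (mod 21)


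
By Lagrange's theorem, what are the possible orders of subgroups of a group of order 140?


Lagrange's theorem: |H| divides |G|
|G| = 140
Divisors of 140: 1, 2, 4, 5, 7, 10, 14, 20, 28, 35, 70, 140

Possible subgroup orders: {1, 2, 4, 5, 7, 10, 14, 20, 28, 35, 70, 140}


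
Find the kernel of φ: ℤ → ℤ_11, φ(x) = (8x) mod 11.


Kernel = preimage of identity
ker(φ) = {x ∈ ℤ : 8x ≡ 0 (mod 11)}. gcd(8,11) = 1, so 8x ≡ 0 (mod 11) ⟺ x ≡ 0 (mod 11/1 = 11). Hence ker(φ) = 11ℤ

ker(φ) = 11ℤ


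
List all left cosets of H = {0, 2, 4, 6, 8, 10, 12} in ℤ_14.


H = {0, 2, 4, 6, 8, 10, 12}, |H| = 7
Number of cosets = |G|/|H| = 14/7 = 2
0 + H = {0, 2, 4, 6, 8, 10, 12}
1 + H = {1, 3, 5, 7, 9, 11, 13}

Cosets: 0+H={0,2,4,6,8,10,12}; 1+H={1,3,5,7,9,11,13}


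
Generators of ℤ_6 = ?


g generates ℤ_n iff gcd(g,n) = 1
Checking each g ∈ {1,...,5}:
gcd(1,6) = 1
gcd(2,6) = 2
gcd(3,6) = 3
gcd(4,6) = 2
gcd(5,6) = 1
Generators: {1, 5}
Number of generators = φ(6) = 2

Generators of ℤ_6 = {1, 5}


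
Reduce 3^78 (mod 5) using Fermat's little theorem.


Fermat's little theorem: if p is prime and gcd(a,p)=1, then a^(p-1) ≡ 1 (mod p)
p = 5 is prime, gcd(3,5) = 1
Reduce exponent: 78 mod 4 = 2
So 3^78 ≡ 3^2 (mod 5)
3^2 mod 5 = 4

3^78 ≡ 4 (mod 5)


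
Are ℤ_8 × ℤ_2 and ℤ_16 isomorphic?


Comparing ℤ_8 × ℤ_2 and ℤ_16:
gcd(8,2) = 2 ≠ 1. Max element order in ℤ_8×ℤ_2 is lcm(8,2) = 8 < 16, so it has no element of order 16

No, ℤ_8 × ℤ_2 ≇ ℤ_16


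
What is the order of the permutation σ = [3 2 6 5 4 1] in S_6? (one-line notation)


Cycle decomposition: (1 3 6) (4 5)
Cycle lengths: 3, 2
Order = lcm(3, 2) = 6

ord(σ) = 6


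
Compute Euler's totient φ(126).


Factor n: 126 = 2 × 3^2 × 7
φ(n) = n · ∏(1 - 1/p) over distinct primes p | n
φ(126) = 126 · (1 - 1/2) · (1 - 1/3) · (1 - 1/7) = 36

φ(126) = 36


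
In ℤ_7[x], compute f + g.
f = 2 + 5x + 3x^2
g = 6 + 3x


Add coefficients mod 7:
x^0: 2 + 6 = 1 (mod 7)
x^1: 5 + 3 = 1 (mod 7)
x^2: 3 + 0 = 3 (mod 7)
Result: 1 + x + 3x^2

f + g = 1 + x + 3x^2


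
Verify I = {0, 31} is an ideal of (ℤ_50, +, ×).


Check ideal conditions for I = {0, 31} in ℤ_50:
(1) I is an additive subgroup? No
(2) For r ∈ ℤ_50 and a ∈ I: r·a ∈ I? No  [counterexample: r=2, a=31, r·a mod 50 = 12 ∉ I]

No, I is not an ideal of ℤ_50


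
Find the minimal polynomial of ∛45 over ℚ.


∛45 satisfies x³ - 45 = 0, irreducible over ℚ (no rational root; 45 is not a perfect cube)

Minimal polynomial: x³ - 45


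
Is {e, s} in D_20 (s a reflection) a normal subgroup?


H = {e, s} in D_20 (s a reflection)
r·s·r⁻¹ = sr⁻² ≠ s for n ≥ 3, so {e, s} is not closed under conjugation

No, not a normal subgroup


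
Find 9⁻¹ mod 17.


Use the extended Euclidean algorithm to write 1 = 9·s + 17·t; then s mod 17 is the inverse.
Euclidean algorithm:
  9 = 0·17 + 9
  17 = 1·9 + 8
  9 = 1·8 + 1
  8 = 8·1 + 0
gcd(9,17) = 1
Back-substitution gives: 9·(2) + 17·(-1) = 1
So 9⁻¹ ≡ 2 ≡ 2 (mod 17)
Check: 9 × 2 = 18 ≡ 1 (mod 17) ✓

9⁻¹ ≡ 2 (mod 17)


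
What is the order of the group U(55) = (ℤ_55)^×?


U(n) is the group of units mod n; |U(n)| = φ(n)
|U(55)| = φ(55) = 40

|U(55) = (ℤ_55)^×| = 40


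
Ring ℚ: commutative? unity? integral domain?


ℚ is a field: commutative, has unity, every nonzero element is a unit (hence an integral domain)
Commutative: Yes
Integral domain: Yes
Has unity: Yes

ℚ: Commutative=Yes, Unity=Yes


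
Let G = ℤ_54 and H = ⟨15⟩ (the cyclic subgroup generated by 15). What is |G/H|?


|⟨15⟩| = n / gcd(15, 54) = 54 / 3 = 18
H is normal (ℤ_54 is abelian).
|G/H| = |G| / |H| = 54 / 18 = 3

|G/H| = 3


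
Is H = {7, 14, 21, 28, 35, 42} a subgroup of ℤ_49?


Subgroup test for H = {7, 14, 21, 28, 35, 42} in (ℤ_49, +):
(1) 0 ∈ H? No
(2) Closure: for all a,b ∈ H, (a+b) mod 49 ∈ H? No  [counterexample: 7 + 42 = 0 ∉ H]
(3) Inverses: for all a ∈ H, -a mod 49 ∈ H? Yes

No, H is not a subgroup of ℤ_49


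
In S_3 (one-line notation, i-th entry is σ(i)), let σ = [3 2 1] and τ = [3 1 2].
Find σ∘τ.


σ∘τ: apply τ first, then σ
1 →τ 3 →σ 1
2 →τ 1 →σ 3
3 →τ 2 →σ 2

σ∘τ = [1 3 2]


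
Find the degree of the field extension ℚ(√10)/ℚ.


√10 has minimal polynomial x² - 10 (irreducible over ℚ since 10 is squarefree)

[ℚ(√10)/ℚ] = 2


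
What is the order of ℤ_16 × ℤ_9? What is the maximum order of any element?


|ℤ_16 × ℤ_9| = 16 × 9 = 144
Max element order = lcm(16,9) = 144
Cyclic? Yes (gcd=1)

|ℤ_16×ℤ_9| = 144, max element order = 144


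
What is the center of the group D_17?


Z(G) = {g ∈ G | gx = xg for all x ∈ G}
For odd n, Z(D_n) = {e}: no nontrivial rotation commutes with all reflections

Z(D_17) = {e}


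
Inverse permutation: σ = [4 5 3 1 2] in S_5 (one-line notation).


To find σ⁻¹, swap domain and range:
σ(1) = 4 → σ⁻¹(4) = 1
σ(2) = 5 → σ⁻¹(5) = 2
σ(3) = 3 → σ⁻¹(3) = 3
σ(4) = 1 → σ⁻¹(1) = 4
σ(5) = 2 → σ⁻¹(2) = 5

σ⁻¹ = [4 5 3 1 2]


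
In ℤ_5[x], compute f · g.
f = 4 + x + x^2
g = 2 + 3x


Expand and collect like terms; reduce coefficients mod 5:
x^0: 4·2 = 8 ≡ 3 (mod 5)
x^1: 4·3 + 1·2 = 14 ≡ 4 (mod 5)
x^2: 1·3 + 1·2 = 5 ≡ 0 (mod 5)
x^3: 1·3 = 3 ≡ 3 (mod 5)
Result: 3 + 4x + 3x^3

f · g = 3 + 4x + 3x^3


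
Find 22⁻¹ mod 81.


Use the extended Euclidean algorithm to write 1 = 22·s + 81·t; then s mod 81 is the inverse.
Euclidean algorithm:
  22 = 0·81 + 22
  81 = 3·22 + 15
  22 = 1·15 + 7
  15 = 2·7 + 1
  7 = 7·1 + 0
gcd(22,81) = 1
Back-substitution gives: 22·(-11) + 81·(3) = 1
So 22⁻¹ ≡ -11 ≡ 70 (mod 81)
Check: 22 × 70 = 1540 ≡ 1 (mod 81) ✓

22⁻¹ ≡ 70 (mod 81)


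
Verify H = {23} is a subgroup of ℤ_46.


Subgroup test for H = {23} in (ℤ_46, +):
(1) 0 ∈ H? No
(2) Closure: for all a,b ∈ H, (a+b) mod 46 ∈ H? No  [counterexample: 23 + 23 = 0 ∉ H]
(3) Inverses: for all a ∈ H, -a mod 46 ∈ H? Yes

No, H is not a subgroup of ℤ_46


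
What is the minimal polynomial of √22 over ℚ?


√22 satisfies x² - 22 = 0, irreducible over ℚ since 22 is squarefree

Minimal polynomial: x² - 22


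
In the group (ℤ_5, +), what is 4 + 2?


Operation: addition mod 5
4 + 2 = (a + b) mod 5 with a = 4, b = 2

4 + 2 = 1


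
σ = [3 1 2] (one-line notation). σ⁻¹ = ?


To find σ⁻¹, swap domain and range:
σ(1) = 3 → σ⁻¹(3) = 1
σ(2) = 1 → σ⁻¹(1) = 2
σ(3) = 2 → σ⁻¹(2) = 3

σ⁻¹ = [2 3 1]


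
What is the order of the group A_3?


|A_n| = n!/2 (even permutations)
|A_3| = 3!/2 = 6/2 = 3

|A_3| = 3


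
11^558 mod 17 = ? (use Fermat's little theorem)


Fermat's little theorem: if p is prime and gcd(a,p)=1, then a^(p-1) ≡ 1 (mod p)
p = 17 is prime, gcd(11,17) = 1
Reduce exponent: 558 mod 16 = 14
So 11^558 ≡ 11^14 (mod 17)
11^14 mod 17 = 9

11^558 ≡ 9 (mod 17)


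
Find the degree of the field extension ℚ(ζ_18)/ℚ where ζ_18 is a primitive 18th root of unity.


[ℚ(ζ_n):ℚ] = deg Φ_n(x) = φ(n). Here φ(18) = 6

[ℚ(ζ_18)/ℚ where ζ_18 is a primitive 18th root of unity] = 6


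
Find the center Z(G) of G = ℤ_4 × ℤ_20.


Z(G) = {g ∈ G | gx = xg for all x ∈ G}
Direct product of abelian groups is abelian, so Z(G) = G

Z(ℤ_4 × ℤ_20) = ℤ_4 × ℤ_20


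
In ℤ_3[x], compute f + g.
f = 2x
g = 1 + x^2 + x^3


Add coefficients mod 3:
x^0: 0 + 1 = 1 (mod 3)
x^1: 2 + 0 = 2 (mod 3)
x^2: 0 + 1 = 1 (mod 3)
x^3: 0 + 1 = 1 (mod 3)
Result: 1 + 2x + x^2 + x^3

f + g = 1 + 2x + x^2 + x^3


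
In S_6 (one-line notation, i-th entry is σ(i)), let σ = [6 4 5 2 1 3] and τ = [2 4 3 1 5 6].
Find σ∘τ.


σ∘τ: apply τ first, then σ
1 →τ 2 →σ 4
2 →τ 4 →σ 2
3 →τ 3 →σ 5
4 →τ 1 →σ 6
5 →τ 5 →σ 1
6 →τ 6 →σ 3

σ∘τ = [4 2 5 6 1 3]


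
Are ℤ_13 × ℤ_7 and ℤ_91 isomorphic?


Comparing ℤ_13 × ℤ_7 and ℤ_91:
gcd(13,7) = 1, so ℤ_13 × ℤ_7 ≅ ℤ_91 (CRT)

Yes, ℤ_13 × ℤ_7 ≅ ℤ_91


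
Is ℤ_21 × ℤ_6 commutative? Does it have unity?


Direct product ring; commutative with unity (1,1); but (1,0)·(0,1) = (0,0) gives zero divisors, so not an integral domain
Commutative: Yes
Integral domain: No
Has unity: Yes

ℤ_21 × ℤ_6: Commutative=Yes, Unity=Yes


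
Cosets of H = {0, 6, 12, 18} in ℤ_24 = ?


H = {0, 6, 12, 18}, |H| = 4
Number of cosets = |G|/|H| = 24/4 = 6
0 + H = {0, 6, 12, 18}
1 + H = {1, 7, 13, 19}
2 + H = {2, 8, 14, 20}
3 + H = {3, 9, 15, 21}
4 + H = {4, 10, 16, 22}
5 + H = {5, 11, 17, 23}

Cosets: 0+H={0,6,12,18}; 1+H={1,7,13,19}; 2+H={2,8,14,20}; 3+H={3,9,15,21}; 4+H={4,10,16,22}; 5+H={5,11,17,23}


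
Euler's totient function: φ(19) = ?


φ(n) = count of k ∈ {1,...,n} with gcd(k,n)=1
Coprimes to 19: {1, 2, 3, 4, 5, 6, 7, 8, 9, 10, 11, 12, 13, 14, 15, 16, 17, 18}
Count: 18

φ(19) = 18


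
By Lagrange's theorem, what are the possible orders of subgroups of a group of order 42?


Lagrange's theorem: |H| divides |G|
|G| = 42
Divisors of 42: 1, 2, 3, 6, 7, 14, 21, 42

Possible subgroup orders: {1, 2, 3, 6, 7, 14, 21, 42}


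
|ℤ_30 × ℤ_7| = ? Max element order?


|ℤ_30 × ℤ_7| = 30 × 7 = 210
Max element order = lcm(30,7) = 210
Cyclic? Yes (gcd=1)

|ℤ_30×ℤ_7| = 210, max element order = 210


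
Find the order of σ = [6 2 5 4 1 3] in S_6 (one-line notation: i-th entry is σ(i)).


Cycle decomposition: (1 6 3 5)
Cycle lengths: 4
Order = lcm(4) = 4

ord(σ) = 4


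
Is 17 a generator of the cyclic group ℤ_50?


g generates ℤ_n iff gcd(g, n) = 1
gcd(17, 50) = 1
Since gcd = 1, 17 is a generator.

Yes, 17 generates ℤ_50


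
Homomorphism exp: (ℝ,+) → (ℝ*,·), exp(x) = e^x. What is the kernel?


Kernel = preimage of identity
ker(exp) = {x ∈ ℝ | e^x = 1} = {0}

ker(exp) = {0}


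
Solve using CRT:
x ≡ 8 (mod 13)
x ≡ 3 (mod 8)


m₁ = 13, m₂ = 8, gcd = 1, so CRT applies. M = m₁·m₂ = 104
Let M₁ = M/m₁ = 8, M₂ = M/m₂ = 13
Find y₁ ≡ M₁⁻¹ (mod m₁): 8⁻¹ ≡ 5 (mod 13)
Find y₂ ≡ M₂⁻¹ (mod m₂): 13⁻¹ ≡ 5 (mod 8)
x = a₁·M₁·y₁ + a₂·M₂·y₂ = 8·8·5 + 3·13·5 = 515
Reduce mod 104: x ≡ 99
Check: 99 mod 13 = 8 ✓, 99 mod 8 = 3 ✓

x ≡ 99 (mod 104)


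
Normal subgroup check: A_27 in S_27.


H = A_27 in S_27
A_27 has index 2 in S_27, and every subgroup of index 2 is normal

Yes, normal subgroup


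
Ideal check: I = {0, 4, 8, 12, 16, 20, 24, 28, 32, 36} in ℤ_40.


Check ideal conditions for I = {0, 4, 8, 12, 16, 20, 24, 28, 32, 36} in ℤ_40:
(1) I is an additive subgroup? Yes
(2) For r ∈ ℤ_40 and a ∈ I: r·a ∈ I? Yes

Yes, I is an ideal of ℤ_40


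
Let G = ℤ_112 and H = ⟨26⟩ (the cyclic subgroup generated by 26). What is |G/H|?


|⟨26⟩| = n / gcd(26, 112) = 112 / 2 = 56
H is normal (ℤ_112 is abelian).
|G/H| = |G| / |H| = 112 / 56 = 2

|G/H| = 2


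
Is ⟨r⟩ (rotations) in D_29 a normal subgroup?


H = ⟨r⟩ (rotations) in D_29
The rotation subgroup ⟨r⟩ has index 2 in D_29, so it is normal

Yes, normal subgroup


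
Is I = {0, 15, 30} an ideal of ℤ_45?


Check ideal conditions for I = {0, 15, 30} in ℤ_45:
(1) I is an additive subgroup? Yes
(2) For r ∈ ℤ_45 and a ∈ I: r·a ∈ I? Yes

Yes, I is an ideal of ℤ_45


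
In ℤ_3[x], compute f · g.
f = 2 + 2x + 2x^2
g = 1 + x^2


Expand and collect like terms; reduce coefficients mod 3:
x^0: 2·1 = 2 ≡ 2 (mod 3)
x^1: 2·0 + 2·1 = 2 ≡ 2 (mod 3)
x^2: 2·1 + 2·0 + 2·1 = 4 ≡ 1 (mod 3)
x^3: 2·1 + 2·0 = 2 ≡ 2 (mod 3)
x^4: 2·1 = 2 ≡ 2 (mod 3)
Result: 2 + 2x + x^2 + 2x^3 + 2x^4

f · g = 2 + 2x + x^2 + 2x^3 + 2x^4


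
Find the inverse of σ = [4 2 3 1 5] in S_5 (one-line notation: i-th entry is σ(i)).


To find σ⁻¹, swap domain and range:
σ(1) = 4 → σ⁻¹(4) = 1
σ(2) = 2 → σ⁻¹(2) = 2
σ(3) = 3 → σ⁻¹(3) = 3
σ(4) = 1 → σ⁻¹(1) = 4
σ(5) = 5 → σ⁻¹(5) = 5

σ⁻¹ = [4 2 3 1 5]


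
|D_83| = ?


|D_n| = 2n (n rotations and n reflections)
|D_83| = 2×83 = 166

|D_83| = 166


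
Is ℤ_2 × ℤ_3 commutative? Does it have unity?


Direct product ring; commutative with unity (1,1); but (1,0)·(0,1) = (0,0) gives zero divisors, so not an integral domain
Commutative: Yes
Integral domain: No
Has unity: Yes

ℤ_2 × ℤ_3: Commutative=Yes, Unity=Yes


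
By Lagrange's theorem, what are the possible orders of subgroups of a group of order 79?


Lagrange's theorem: |H| divides |G|
|G| = 79
Divisors of 79: 1, 79

Possible subgroup orders: {1, 79}


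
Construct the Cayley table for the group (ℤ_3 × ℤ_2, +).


Elements: {(0,0), (0,1), (1,0), (1,1), (2,0), (2,1)}
Operation: componentwise addition mod (3, 2)
Entry (a, b) = ((a₁+b₁) mod 3, (a₂+b₂) mod 2)

Cayley table:
      | (0,0) | (0,1) | (1,0) | (1,1) | (2,0) | (2,1)
(0,0) | (0,0) | (0,1) | (1,0) | (1,1) | (2,0) | (2,1)
(0,1) | (0,1) | (0,0) | (1,1) | (1,0) | (2,1) | (2,0)
(1,0) | (1,0) | (1,1) | (2,0) | (2,1) | (0,0) | (0,1)
(1,1) | (1,1) | (1,0) | (2,1) | (2,0) | (0,1) | (0,0)
(2,0) | (2,0) | (2,1) | (0,0) | (0,1) | (1,0) | (1,1)
(2,1) | (2,1) | (2,0) | (0,1) | (0,0) | (1,1) | (1,0)


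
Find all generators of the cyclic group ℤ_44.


g generates ℤ_n iff gcd(g,n) = 1
Prime factors of 44: 2, 11
Generators are g ∈ {1,...,43} not divisible by any of these primes.
Generators: {1, 3, 5, 7, 9, 13, 15, 17, 19, 21, 23, 25, 27, 29, 31, 35, 37, 39, 41, 43}
Number of generators = φ(44) = 20

Generators of ℤ_44 = {1, 3, 5, 7, 9, 13, 15, 17, 19, 21, 23, 25, 27, 29, 31, 35, 37, 39, 41, 43}


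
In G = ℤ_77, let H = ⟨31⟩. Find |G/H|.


|⟨31⟩| = n / gcd(31, 77) = 77 / 1 = 77
H is normal (ℤ_77 is abelian).
|G/H| = |G| / |H| = 77 / 77 = 1

|G/H| = 1
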